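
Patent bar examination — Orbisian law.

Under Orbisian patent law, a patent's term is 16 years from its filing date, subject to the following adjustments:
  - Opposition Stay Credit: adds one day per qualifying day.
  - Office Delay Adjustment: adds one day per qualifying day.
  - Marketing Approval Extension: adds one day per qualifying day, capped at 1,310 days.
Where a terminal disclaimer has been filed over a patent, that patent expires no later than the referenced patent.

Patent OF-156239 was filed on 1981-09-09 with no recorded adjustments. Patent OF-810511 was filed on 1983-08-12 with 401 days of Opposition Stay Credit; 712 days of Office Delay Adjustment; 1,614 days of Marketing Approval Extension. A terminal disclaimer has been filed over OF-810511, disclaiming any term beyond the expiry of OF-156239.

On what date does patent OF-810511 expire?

September 9, 1997

Natural term of OF-810511:
  Base: filing + 16 years → 12 August 1999.
  Opposition Stay Credit: +401 days → 16 September 2000.
  Office Delay Adjustment: +712 days → 29 August 2002.
  Marketing Approval Extension: 1614 days claimed exceeds the 1310-day cap, so +1310 days → 31 March 2006.
Expiry of referenced patent OF-156239:
  Base: filing + 16 years → 9 September 1997.
Terminal disclaimer: OF-810511 expires on the earlier of 31 March 2006 and 9 September 1997.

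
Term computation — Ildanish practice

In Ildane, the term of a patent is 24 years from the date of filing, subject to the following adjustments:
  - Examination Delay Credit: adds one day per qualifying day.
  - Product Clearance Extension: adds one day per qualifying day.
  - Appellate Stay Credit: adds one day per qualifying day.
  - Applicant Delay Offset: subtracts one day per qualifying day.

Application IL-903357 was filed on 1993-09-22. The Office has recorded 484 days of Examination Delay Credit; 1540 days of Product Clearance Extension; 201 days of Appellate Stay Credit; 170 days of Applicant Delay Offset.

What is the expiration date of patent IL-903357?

2023-05-09

Base term: filing date + 24 years → 22 September 2017.
Examination Delay Credit: +484 days → 19 January 2019.
Product Clearance Extension: +1540 days → 8 April 2023.
Appellate Stay Credit: +201 days → 26 October 2023.
Applicant Delay Offset: −170 days → 9 May 2023.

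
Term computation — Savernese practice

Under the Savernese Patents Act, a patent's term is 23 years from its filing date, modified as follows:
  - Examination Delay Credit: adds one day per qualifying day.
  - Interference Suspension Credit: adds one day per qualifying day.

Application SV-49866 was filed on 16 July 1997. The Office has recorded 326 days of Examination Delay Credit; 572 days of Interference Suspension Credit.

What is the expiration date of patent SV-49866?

Base term: filing date + 23 years → 16 July 2020.
Examination Delay Credit: +326 days → 7 June 2021.
Interference Suspension Credit: +572 days → 31 December 2022.

December 31, 2022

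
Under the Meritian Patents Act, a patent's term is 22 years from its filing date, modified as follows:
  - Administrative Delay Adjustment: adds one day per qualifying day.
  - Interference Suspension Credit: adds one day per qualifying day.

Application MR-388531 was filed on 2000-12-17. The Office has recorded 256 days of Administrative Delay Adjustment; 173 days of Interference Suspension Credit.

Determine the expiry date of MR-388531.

2024-02-19

Base term: filing date + 22 years → 17 December 2022.
Administrative Delay Adjustment: +256 days → 30 August 2023.
Interference Suspension Credit: +173 days → 19 February 2024.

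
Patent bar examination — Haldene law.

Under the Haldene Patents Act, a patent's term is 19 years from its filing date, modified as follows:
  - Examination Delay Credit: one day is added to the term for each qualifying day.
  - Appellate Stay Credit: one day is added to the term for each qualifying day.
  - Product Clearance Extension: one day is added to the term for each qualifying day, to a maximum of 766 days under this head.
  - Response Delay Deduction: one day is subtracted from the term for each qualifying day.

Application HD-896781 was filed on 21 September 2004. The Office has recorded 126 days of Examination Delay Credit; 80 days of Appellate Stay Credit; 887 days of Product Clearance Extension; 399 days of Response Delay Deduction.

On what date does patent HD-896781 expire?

Base term: filing date + 19 years → 21 September 2023.
Examination Delay Credit: +126 days → 25 January 2024.
Appellate Stay Credit: +80 days → 14 April 2024.
Product Clearance Extension: 887 days claimed exceeds the 766-day cap, so +766 days → 20 May 2026.
Response Delay Deduction: −399 days → 16 April 2025.

April 16, 2025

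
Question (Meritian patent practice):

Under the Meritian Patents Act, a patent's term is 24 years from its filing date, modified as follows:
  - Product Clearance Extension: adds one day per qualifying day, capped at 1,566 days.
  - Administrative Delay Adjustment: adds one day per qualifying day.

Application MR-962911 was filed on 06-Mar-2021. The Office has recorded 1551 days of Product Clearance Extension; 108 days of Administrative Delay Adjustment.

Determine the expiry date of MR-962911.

September 20, 2049

Base term: filing date + 24 years → 6 March 2045.
Product Clearance Extension: 1551 days (within the 1566-day cap) → +1551 days → 4 June 2049.
Administrative Delay Adjustment: +108 days → 20 September 2049.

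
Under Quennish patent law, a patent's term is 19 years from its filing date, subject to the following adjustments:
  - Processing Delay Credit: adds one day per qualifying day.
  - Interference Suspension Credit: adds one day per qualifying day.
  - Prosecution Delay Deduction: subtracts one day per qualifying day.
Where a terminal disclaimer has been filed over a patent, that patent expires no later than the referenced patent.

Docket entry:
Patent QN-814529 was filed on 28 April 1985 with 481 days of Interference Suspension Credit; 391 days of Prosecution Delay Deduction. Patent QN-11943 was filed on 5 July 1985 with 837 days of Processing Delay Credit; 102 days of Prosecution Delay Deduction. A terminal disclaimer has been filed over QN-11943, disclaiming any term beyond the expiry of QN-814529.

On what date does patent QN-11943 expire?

Natural term of QN-11943:
  Base: filing + 19 years → 5 July 2004.
  Processing Delay Credit: +837 days → 20 October 2006.
  Prosecution Delay Deduction: −102 days → 10 July 2006.
Expiry of referenced patent QN-814529:
  Base: filing + 19 years → 28 April 2004.
  Interference Suspension Credit: +481 days → 22 August 2005.
  Prosecution Delay Deduction: −391 days → 27 July 2004.
Terminal disclaimer: QN-11943 expires on the earlier of 10 July 2006 and 27 July 2004.

July 27, 2004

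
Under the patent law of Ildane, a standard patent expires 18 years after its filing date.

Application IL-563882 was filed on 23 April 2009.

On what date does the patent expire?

2027-04-23

Filing date + 18 years → 23 April 2027.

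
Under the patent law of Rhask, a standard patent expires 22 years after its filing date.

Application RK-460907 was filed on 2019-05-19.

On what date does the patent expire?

May 19, 2041

Filing date + 22 years → 19 May 2041.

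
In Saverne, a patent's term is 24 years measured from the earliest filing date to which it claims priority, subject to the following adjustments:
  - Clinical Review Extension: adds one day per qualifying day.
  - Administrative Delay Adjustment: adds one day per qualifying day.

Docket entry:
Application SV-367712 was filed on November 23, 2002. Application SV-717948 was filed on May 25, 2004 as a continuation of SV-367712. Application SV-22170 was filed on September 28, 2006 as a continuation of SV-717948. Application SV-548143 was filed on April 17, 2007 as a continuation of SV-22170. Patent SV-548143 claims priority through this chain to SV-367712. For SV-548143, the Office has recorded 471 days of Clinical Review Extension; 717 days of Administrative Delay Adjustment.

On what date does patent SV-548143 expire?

Earliest priority filing: 23 November 2002.
Base term: 23 November 2002 + 24 years → 23 November 2026.
Clinical Review Extension: +471 days → 8 March 2028.
Administrative Delay Adjustment: +717 days → 23 February 2030.

2030-02-23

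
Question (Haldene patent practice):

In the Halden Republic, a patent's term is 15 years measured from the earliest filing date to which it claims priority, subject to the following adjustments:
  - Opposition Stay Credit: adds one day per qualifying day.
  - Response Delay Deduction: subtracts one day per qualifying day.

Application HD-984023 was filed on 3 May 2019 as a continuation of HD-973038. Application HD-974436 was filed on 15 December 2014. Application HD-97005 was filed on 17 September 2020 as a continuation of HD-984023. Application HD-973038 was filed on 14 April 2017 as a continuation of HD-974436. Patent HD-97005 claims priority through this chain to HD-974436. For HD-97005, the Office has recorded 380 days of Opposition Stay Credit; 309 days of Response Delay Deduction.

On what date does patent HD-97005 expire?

February 24, 2030

Earliest priority filing: 15 December 2014.
Base term: 15 December 2014 + 15 years → 15 December 2029.
Opposition Stay Credit: +380 days → 30 December 2030.
Response Delay Deduction: −309 days → 24 February 2030.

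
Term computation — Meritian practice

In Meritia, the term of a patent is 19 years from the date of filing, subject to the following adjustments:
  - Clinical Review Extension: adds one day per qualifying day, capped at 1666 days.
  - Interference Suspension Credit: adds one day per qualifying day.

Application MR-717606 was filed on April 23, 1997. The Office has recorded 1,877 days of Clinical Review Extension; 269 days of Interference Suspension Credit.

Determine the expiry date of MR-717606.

August 10, 2021

Base term: filing date + 19 years → 23 April 2016.
Clinical Review Extension: 1877 days claimed exceeds the 1666-day cap, so +1666 days → 14 November 2020.
Interference Suspension Credit: +269 days → 10 August 2021.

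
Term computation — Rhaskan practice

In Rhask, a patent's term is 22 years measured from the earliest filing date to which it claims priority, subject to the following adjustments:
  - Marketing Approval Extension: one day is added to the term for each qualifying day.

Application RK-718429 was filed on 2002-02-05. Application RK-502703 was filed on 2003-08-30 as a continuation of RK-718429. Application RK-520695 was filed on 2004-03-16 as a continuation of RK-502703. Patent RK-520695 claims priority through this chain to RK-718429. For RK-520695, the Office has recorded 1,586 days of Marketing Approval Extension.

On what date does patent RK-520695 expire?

Earliest priority filing: 5 February 2002.
Base term: 5 February 2002 + 22 years → 5 February 2024.
Marketing Approval Extension: +1586 days → 9 June 2028.

2028-06-09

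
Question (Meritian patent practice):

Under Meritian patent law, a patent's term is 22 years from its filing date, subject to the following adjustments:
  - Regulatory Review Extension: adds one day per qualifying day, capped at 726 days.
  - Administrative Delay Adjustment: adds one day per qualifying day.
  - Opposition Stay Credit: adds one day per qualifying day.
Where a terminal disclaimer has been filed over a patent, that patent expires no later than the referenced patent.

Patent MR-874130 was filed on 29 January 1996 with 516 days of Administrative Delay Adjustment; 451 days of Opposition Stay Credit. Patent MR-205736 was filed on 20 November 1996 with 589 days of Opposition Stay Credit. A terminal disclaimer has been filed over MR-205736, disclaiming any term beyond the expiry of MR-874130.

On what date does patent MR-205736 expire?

2020-07-01

Natural term of MR-205736:
  Base: filing + 22 years → 20 November 2018.
  Opposition Stay Credit: +589 days → 1 July 2020.
Expiry of referenced patent MR-874130:
  Base: filing + 22 years → 29 January 2018.
  Administrative Delay Adjustment: +516 days → 29 June 2019.
  Opposition Stay Credit: +451 days → 22 September 2020.
Terminal disclaimer: MR-205736 expires on the earlier of 1 July 2020 and 22 September 2020.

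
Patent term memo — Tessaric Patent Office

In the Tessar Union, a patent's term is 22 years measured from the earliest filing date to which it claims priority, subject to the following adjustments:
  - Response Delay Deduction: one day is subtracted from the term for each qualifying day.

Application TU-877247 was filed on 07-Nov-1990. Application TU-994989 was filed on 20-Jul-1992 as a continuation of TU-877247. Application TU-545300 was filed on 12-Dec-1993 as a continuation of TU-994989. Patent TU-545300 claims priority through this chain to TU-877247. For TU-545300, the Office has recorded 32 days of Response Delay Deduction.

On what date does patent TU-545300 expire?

Earliest priority filing: 7 November 1990.
Base term: 7 November 1990 + 22 years → 7 November 2012.
Response Delay Deduction: −32 days → 6 October 2012.

2012-10-06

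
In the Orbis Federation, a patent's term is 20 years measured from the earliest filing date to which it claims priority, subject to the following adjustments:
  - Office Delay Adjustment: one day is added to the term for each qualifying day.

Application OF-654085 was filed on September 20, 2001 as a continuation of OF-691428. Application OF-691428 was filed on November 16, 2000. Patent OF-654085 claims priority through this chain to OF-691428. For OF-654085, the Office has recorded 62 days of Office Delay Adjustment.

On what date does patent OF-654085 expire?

Earliest priority filing: 16 November 2000.
Base term: 16 November 2000 + 20 years → 16 November 2020.
Office Delay Adjustment: +62 days → 17 January 2021.

2021-01-17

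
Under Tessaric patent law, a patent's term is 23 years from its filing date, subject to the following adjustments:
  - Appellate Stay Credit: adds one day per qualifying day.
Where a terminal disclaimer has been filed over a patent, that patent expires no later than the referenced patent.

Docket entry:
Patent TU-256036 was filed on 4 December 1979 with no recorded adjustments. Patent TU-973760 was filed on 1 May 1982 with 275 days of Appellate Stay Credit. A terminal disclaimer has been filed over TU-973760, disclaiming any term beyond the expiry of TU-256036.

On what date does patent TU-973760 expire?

December 4, 2002

Natural term of TU-973760:
  Base: filing + 23 years → 1 May 2005.
  Appellate Stay Credit: +275 days → 31 January 2006.
Expiry of referenced patent TU-256036:
  Base: filing + 23 years → 4 December 2002.
Terminal disclaimer: TU-973760 expires on the earlier of 31 January 2006 and 4 December 2002.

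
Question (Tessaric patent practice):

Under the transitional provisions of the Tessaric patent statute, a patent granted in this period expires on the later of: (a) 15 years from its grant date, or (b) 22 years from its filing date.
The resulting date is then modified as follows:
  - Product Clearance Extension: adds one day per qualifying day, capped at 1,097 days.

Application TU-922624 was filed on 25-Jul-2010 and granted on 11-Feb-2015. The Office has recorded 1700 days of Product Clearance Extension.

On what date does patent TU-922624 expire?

2035-07-27

(a) grant + 15 years → 11 February 2030.
(b) filing + 22 years → 25 July 2032.
Later of the two: 25 July 2032.
Product Clearance Extension: 1700 days claimed exceeds the 1097-day cap, so +1097 days → 27 July 2035.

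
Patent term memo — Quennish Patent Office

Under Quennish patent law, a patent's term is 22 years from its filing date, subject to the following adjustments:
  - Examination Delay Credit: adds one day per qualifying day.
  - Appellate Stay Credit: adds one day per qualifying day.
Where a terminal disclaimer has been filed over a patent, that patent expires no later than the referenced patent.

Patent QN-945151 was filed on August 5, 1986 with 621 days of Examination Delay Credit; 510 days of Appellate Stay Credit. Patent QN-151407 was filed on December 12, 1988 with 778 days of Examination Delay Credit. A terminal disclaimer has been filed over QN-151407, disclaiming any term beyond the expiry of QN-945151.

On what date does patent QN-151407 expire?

Natural term of QN-151407:
  Base: filing + 22 years → 12 December 2010.
  Examination Delay Credit: +778 days → 28 January 2013.
Expiry of referenced patent QN-945151:
  Base: filing + 22 years → 5 August 2008.
  Examination Delay Credit: +621 days → 18 April 2010.
  Appellate Stay Credit: +510 days → 10 September 2011.
Terminal disclaimer: QN-151407 expires on the earlier of 28 January 2013 and 10 September 2011.

2011-09-10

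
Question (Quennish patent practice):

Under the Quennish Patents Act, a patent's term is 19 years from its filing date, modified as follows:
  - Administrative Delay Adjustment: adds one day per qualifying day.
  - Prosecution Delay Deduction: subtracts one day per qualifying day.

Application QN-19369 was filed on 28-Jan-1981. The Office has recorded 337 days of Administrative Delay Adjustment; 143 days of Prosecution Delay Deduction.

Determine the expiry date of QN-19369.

August 9, 2000

Base term: filing date + 19 years → 28 January 2000.
Administrative Delay Adjustment: +337 days → 30 December 2000.
Prosecution Delay Deduction: −143 days → 9 August 2000.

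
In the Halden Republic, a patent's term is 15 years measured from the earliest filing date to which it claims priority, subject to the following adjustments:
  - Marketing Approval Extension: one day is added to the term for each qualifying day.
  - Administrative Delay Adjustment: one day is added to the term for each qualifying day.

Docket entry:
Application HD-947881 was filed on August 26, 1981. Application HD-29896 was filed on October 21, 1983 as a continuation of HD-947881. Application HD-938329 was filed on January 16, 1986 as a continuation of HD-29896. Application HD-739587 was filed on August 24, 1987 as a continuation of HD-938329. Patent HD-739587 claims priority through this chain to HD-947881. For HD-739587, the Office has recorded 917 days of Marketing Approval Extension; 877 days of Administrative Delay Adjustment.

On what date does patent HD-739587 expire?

Earliest priority filing: 26 August 1981.
Base term: 26 August 1981 + 15 years → 26 August 1996.
Marketing Approval Extension: +917 days → 1 March 1999.
Administrative Delay Adjustment: +877 days → 25 July 2001.

July 25, 2001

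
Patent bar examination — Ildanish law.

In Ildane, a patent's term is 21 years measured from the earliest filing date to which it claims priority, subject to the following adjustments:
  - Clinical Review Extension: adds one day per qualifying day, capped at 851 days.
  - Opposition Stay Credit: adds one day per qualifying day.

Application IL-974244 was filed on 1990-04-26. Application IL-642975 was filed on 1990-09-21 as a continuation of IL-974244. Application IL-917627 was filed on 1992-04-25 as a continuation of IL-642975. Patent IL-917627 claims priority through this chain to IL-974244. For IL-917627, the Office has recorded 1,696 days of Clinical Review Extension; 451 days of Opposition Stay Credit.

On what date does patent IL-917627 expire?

November 18, 2014

Earliest priority filing: 26 April 1990.
Base term: 26 April 1990 + 21 years → 26 April 2011.
Clinical Review Extension: 1696 days claimed exceeds the 851-day cap, so +851 days → 24 August 2013.
Opposition Stay Credit: +451 days → 18 November 2014.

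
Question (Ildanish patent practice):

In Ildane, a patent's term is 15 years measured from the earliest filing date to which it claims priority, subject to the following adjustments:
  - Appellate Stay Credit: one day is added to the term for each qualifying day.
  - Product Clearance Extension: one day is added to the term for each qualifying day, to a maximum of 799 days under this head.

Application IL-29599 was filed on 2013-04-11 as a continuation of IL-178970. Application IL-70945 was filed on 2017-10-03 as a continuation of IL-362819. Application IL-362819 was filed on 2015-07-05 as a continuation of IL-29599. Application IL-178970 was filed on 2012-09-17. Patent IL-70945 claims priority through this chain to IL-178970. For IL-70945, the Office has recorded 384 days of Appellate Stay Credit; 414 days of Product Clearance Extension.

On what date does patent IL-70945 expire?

November 23, 2029

Earliest priority filing: 17 September 2012.
Base term: 17 September 2012 + 15 years → 17 September 2027.
Appellate Stay Credit: +384 days → 5 October 2028.
Product Clearance Extension: 414 days (within the 799-day cap) → +414 days → 23 November 2029.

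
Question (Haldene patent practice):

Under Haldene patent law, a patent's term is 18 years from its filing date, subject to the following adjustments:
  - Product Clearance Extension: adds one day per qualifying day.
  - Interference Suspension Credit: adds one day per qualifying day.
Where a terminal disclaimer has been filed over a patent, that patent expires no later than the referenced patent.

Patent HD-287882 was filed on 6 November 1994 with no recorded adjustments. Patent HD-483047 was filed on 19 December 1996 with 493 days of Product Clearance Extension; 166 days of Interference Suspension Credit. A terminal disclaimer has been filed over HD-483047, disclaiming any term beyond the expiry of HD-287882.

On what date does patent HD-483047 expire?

Natural term of HD-483047:
  Base: filing + 18 years → 19 December 2014.
  Product Clearance Extension: +493 days → 25 April 2016.
  Interference Suspension Credit: +166 days → 8 October 2016.
Expiry of referenced patent HD-287882:
  Base: filing + 18 years → 6 November 2012.
Terminal disclaimer: HD-483047 expires on the earlier of 8 October 2016 and 6 November 2012.

2012-11-06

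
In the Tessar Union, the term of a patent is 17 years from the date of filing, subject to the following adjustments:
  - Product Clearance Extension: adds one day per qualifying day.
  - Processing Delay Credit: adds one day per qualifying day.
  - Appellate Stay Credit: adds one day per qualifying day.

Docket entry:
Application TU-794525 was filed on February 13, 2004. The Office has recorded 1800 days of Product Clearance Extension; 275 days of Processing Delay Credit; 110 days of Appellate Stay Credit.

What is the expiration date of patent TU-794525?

2027-02-07

Base term: filing date + 17 years → 13 February 2021.
Product Clearance Extension: +1800 days → 18 January 2026.
Processing Delay Credit: +275 days → 20 October 2026.
Appellate Stay Credit: +110 days → 7 February 2027.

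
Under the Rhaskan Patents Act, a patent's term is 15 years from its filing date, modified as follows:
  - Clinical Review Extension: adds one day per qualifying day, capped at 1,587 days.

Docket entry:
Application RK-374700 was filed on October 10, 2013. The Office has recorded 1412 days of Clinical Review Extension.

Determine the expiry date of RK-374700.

Base term: filing date + 15 years → 10 October 2028.
Clinical Review Extension: 1412 days (within the 1587-day cap) → +1412 days → 22 August 2032.

2032-08-22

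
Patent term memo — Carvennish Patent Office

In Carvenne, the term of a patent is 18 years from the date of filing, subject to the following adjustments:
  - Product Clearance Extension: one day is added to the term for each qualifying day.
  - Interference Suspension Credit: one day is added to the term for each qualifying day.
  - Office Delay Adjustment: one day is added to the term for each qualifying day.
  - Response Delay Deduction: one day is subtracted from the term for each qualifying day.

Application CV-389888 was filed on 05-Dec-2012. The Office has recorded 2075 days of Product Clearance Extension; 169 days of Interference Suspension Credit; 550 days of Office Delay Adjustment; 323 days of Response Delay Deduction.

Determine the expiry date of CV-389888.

September 10, 2037

Base term: filing date + 18 years → 5 December 2030.
Product Clearance Extension: +2075 days → 10 August 2036.
Interference Suspension Credit: +169 days → 26 January 2037.
Office Delay Adjustment: +550 days → 30 July 2038.
Response Delay Deduction: −323 days → 10 September 2037.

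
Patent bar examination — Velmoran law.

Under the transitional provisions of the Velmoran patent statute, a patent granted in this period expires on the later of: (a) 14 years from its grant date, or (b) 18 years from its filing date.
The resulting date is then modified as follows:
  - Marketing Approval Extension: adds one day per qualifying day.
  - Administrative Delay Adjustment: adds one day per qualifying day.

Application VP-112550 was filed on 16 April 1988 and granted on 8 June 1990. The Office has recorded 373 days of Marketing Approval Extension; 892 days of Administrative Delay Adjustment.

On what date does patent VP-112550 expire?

(a) grant + 14 years → 8 June 2004.
(b) filing + 18 years → 16 April 2006.
Later of the two: 16 April 2006.
Marketing Approval Extension: +373 days → 24 April 2007.
Administrative Delay Adjustment: +892 days → 2 October 2009.

2009-10-02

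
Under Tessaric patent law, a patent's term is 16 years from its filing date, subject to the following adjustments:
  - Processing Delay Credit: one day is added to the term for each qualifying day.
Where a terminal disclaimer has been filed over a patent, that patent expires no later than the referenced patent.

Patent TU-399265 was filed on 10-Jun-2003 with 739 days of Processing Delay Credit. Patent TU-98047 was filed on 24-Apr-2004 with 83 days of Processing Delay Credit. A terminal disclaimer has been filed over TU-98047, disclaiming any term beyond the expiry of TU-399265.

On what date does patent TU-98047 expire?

July 16, 2020

Natural term of TU-98047:
  Base: filing + 16 years → 24 April 2020.
  Processing Delay Credit: +83 days → 16 July 2020.
Expiry of referenced patent TU-399265:
  Base: filing + 16 years → 10 June 2019.
  Processing Delay Credit: +739 days → 18 June 2021.
Terminal disclaimer: TU-98047 expires on the earlier of 16 July 2020 and 18 June 2021.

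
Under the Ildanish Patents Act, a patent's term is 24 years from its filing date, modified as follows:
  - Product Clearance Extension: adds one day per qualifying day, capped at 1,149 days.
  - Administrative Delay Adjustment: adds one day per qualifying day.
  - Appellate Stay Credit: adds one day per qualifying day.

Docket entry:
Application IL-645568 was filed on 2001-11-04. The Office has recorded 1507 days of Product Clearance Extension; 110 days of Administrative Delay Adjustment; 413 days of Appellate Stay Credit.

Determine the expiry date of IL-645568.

June 3, 2030

Base term: filing date + 24 years → 4 November 2025.
Product Clearance Extension: 1507 days claimed exceeds the 1149-day cap, so +1149 days → 27 December 2028.
Administrative Delay Adjustment: +110 days → 16 April 2029.
Appellate Stay Credit: +413 days → 3 June 2030.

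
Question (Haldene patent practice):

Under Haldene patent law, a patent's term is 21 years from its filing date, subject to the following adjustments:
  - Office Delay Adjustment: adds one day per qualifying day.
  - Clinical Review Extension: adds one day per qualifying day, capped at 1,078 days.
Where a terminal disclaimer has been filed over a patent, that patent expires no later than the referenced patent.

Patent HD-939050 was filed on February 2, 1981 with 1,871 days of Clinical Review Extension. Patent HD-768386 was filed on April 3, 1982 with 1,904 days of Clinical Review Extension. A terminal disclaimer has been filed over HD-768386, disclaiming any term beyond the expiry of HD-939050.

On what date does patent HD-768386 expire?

January 15, 2005

Natural term of HD-768386:
  Base: filing + 21 years → 3 April 2003.
  Clinical Review Extension: 1904 days claimed exceeds the 1078-day cap, so +1078 days → 16 March 2006.
Expiry of referenced patent HD-939050:
  Base: filing + 21 years → 2 February 2002.
  Clinical Review Extension: 1871 days claimed exceeds the 1078-day cap, so +1078 days → 15 January 2005.
Terminal disclaimer: HD-768386 expires on the earlier of 16 March 2006 and 15 January 2005.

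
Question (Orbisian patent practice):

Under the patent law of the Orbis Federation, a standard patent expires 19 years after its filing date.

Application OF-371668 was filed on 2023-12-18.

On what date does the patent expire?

Filing date + 19 years → 18 December 2042.

2042-12-18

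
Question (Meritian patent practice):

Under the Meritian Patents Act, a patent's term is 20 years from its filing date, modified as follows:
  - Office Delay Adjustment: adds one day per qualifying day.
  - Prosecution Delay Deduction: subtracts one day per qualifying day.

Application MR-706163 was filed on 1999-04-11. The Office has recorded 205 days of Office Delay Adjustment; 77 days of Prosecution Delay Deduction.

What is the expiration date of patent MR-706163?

August 17, 2019

Base term: filing date + 20 years → 11 April 2019.
Office Delay Adjustment: +205 days → 2 November 2019.
Prosecution Delay Deduction: −77 days → 17 August 2019.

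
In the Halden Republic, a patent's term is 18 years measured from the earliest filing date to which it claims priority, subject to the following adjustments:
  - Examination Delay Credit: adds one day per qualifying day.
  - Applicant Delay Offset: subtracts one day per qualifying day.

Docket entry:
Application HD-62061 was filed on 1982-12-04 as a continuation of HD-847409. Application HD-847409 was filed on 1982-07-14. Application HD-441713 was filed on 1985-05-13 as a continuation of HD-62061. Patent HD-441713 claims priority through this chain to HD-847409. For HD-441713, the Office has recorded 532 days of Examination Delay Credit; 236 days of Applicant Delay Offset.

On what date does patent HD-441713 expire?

Earliest priority filing: 14 July 1982.
Base term: 14 July 1982 + 18 years → 14 July 2000.
Examination Delay Credit: +532 days → 28 December 2001.
Applicant Delay Offset: −236 days → 6 May 2001.

May 6, 2001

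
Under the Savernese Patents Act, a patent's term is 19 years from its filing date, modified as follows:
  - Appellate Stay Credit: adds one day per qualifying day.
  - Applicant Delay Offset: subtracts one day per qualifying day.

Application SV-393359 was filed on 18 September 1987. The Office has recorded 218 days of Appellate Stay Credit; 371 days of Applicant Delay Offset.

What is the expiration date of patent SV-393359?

2006-04-18

Base term: filing date + 19 years → 18 September 2006.
Appellate Stay Credit: +218 days → 24 April 2007.
Applicant Delay Offset: −371 days → 18 April 2006.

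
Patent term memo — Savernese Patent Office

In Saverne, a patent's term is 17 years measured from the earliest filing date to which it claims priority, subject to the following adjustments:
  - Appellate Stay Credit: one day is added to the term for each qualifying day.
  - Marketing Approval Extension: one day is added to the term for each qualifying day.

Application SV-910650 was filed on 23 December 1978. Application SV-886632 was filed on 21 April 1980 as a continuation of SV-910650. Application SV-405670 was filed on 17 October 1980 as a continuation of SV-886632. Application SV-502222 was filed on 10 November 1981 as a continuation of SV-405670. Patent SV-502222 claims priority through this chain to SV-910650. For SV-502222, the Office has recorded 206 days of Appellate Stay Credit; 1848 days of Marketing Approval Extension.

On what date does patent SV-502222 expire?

August 7, 2001

Earliest priority filing: 23 December 1978.
Base term: 23 December 1978 + 17 years → 23 December 1995.
Appellate Stay Credit: +206 days → 16 July 1996.
Marketing Approval Extension: +1848 days → 7 August 2001.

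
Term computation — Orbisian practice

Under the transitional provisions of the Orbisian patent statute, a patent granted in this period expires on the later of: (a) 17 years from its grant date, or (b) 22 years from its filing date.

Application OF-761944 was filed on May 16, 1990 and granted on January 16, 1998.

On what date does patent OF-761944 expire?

January 16, 2015

(a) grant + 17 years → 16 January 2015.
(b) filing + 22 years → 16 May 2012.
Later of the two: 16 January 2015.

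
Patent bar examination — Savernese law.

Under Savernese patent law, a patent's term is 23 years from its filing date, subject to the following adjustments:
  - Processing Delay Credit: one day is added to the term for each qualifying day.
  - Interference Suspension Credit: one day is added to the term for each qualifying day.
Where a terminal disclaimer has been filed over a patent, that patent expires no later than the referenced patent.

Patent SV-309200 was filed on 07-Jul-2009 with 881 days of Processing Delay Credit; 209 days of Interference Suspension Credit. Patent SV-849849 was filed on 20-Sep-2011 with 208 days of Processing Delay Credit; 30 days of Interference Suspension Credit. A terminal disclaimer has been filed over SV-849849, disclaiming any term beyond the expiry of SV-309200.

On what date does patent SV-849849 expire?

2035-05-16

Natural term of SV-849849:
  Base: filing + 23 years → 20 September 2034.
  Processing Delay Credit: +208 days → 16 April 2035.
  Interference Suspension Credit: +30 days → 16 May 2035.
Expiry of referenced patent SV-309200:
  Base: filing + 23 years → 7 July 2032.
  Processing Delay Credit: +881 days → 5 December 2034.
  Interference Suspension Credit: +209 days → 2 July 2035.
Terminal disclaimer: SV-849849 expires on the earlier of 16 May 2035 and 2 July 2035.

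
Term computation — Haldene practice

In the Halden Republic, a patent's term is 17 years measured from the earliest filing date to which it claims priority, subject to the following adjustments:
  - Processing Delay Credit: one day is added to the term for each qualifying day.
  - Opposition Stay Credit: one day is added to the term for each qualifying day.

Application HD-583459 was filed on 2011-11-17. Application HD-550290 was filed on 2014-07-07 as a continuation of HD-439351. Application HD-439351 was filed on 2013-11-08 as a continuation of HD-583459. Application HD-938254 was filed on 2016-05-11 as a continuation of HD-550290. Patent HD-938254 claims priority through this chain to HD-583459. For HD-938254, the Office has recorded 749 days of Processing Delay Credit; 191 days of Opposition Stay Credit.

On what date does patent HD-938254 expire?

2031-06-15

Earliest priority filing: 17 November 2011.
Base term: 17 November 2011 + 17 years → 17 November 2028.
Processing Delay Credit: +749 days → 6 December 2030.
Opposition Stay Credit: +191 days → 15 June 2031.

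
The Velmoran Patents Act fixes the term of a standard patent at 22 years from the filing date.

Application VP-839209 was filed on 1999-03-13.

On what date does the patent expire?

Filing date + 22 years → 13 March 2021.

2021-03-13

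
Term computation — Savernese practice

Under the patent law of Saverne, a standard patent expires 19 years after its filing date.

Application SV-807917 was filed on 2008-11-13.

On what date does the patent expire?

Filing date + 19 years → 13 November 2027.

2027-11-13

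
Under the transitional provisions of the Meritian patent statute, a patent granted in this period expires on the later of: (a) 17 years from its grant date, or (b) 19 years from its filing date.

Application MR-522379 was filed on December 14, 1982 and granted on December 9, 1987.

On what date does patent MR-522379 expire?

December 9, 2004

(a) grant + 17 years → 9 December 2004.
(b) filing + 19 years → 14 December 2001.
Later of the two: 9 December 2004.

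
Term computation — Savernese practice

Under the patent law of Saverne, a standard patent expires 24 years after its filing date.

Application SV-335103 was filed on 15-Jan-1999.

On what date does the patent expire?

Filing date + 24 years → 15 January 2023.

2023-01-15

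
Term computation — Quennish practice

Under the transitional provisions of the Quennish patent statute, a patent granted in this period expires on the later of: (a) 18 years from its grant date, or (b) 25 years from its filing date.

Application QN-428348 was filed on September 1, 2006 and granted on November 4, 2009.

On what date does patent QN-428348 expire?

2031-09-01

(a) grant + 18 years → 4 November 2027.
(b) filing + 25 years → 1 September 2031.
Later of the two: 1 September 2031.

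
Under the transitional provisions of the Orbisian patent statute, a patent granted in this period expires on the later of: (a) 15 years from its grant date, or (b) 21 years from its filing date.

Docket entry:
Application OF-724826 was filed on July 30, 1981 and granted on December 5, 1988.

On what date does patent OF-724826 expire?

December 5, 2003

(a) grant + 15 years → 5 December 2003.
(b) filing + 21 years → 30 July 2002.
Later of the two: 5 December 2003.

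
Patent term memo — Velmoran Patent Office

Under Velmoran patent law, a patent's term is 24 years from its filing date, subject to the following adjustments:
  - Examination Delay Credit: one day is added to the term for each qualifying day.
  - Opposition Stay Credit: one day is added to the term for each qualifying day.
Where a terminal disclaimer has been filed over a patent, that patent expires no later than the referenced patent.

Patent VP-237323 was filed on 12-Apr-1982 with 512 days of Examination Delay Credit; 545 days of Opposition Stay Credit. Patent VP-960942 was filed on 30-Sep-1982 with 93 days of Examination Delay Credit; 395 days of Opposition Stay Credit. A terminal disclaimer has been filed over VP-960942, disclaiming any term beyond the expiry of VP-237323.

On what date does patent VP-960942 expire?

Natural term of VP-960942:
  Base: filing + 24 years → 30 September 2006.
  Examination Delay Credit: +93 days → 1 January 2007.
  Opposition Stay Credit: +395 days → 31 January 2008.
Expiry of referenced patent VP-237323:
  Base: filing + 24 years → 12 April 2006.
  Examination Delay Credit: +512 days → 6 September 2007.
  Opposition Stay Credit: +545 days → 4 March 2009.
Terminal disclaimer: VP-960942 expires on the earlier of 31 January 2008 and 4 March 2009.

2008-01-31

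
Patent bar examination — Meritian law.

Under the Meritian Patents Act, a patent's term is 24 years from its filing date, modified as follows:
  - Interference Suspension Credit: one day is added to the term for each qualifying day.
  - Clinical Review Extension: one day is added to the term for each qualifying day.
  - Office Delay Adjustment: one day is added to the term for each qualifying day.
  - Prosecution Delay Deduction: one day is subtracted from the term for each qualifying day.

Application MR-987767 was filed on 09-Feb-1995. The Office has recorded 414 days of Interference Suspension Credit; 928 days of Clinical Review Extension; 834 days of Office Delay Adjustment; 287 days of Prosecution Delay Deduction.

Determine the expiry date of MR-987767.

2024-04-12

Base term: filing date + 24 years → 9 February 2019.
Interference Suspension Credit: +414 days → 29 March 2020.
Clinical Review Extension: +928 days → 13 October 2022.
Office Delay Adjustment: +834 days → 24 January 2025.
Prosecution Delay Deduction: −287 days → 12 April 2024.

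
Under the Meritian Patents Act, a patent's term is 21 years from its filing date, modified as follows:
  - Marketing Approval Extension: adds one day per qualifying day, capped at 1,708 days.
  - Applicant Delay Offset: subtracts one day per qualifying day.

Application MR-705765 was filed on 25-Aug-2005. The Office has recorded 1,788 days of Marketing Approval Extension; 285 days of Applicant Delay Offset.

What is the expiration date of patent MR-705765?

Base term: filing date + 21 years → 25 August 2026.
Marketing Approval Extension: 1788 days claimed exceeds the 1708-day cap, so +1708 days → 29 April 2031.
Applicant Delay Offset: −285 days → 18 July 2030.

2030-07-18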